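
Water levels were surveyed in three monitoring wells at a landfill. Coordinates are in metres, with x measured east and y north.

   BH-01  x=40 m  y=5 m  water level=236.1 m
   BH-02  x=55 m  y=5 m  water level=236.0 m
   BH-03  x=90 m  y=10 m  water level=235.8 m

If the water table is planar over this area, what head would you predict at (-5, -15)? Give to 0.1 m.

Differences from BH-01: to BH-02 (Δx, Δy, Δh) = (15, 0, -0.1); to BH-03 = (50, 5, -0.3).
Solve a·Δx + b·Δy = Δh: det = 15·5 − 50·0 = 75.
∂h/∂x = [(-0.1)·5 − (-0.3)·0] / 75 = -0.006667
∂h/∂y = [15·(-0.3) − 50·(-0.1)] / 75 = +0.006667
h(-5, -15) = 236.1 + (-0.006667)·(-45) + (+0.006667)·(-20) = 236.1 +0.300 -0.133 = 236.267 m.

236.3 m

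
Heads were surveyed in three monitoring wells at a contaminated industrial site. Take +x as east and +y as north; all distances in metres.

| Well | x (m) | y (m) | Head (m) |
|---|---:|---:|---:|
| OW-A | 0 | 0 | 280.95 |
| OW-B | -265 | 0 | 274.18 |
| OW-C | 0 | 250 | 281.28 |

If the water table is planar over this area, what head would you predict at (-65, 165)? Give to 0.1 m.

279.5 m

∂h/∂x = (274.18 − 280.95) / (-265 − 0) = +0.02555
∂h/∂y = (281.28 − 280.95) / (250 − 0) = +0.001320
h(-65, 165) = 280.95 + (+0.02555)·(-65) + (+0.001320)·(165) = 280.95 -1.661 +0.218 = 279.507 m.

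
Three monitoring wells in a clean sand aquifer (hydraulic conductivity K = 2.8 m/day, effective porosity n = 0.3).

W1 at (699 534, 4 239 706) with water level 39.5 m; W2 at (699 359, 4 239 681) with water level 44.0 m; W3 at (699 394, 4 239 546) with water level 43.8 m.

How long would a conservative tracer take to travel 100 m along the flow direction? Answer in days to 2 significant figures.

Taking W1 as reference: W2−W1 = (-175, -25, +4.5); W3−W1 = (-140, -160, +4.3).
Determinant of the coordinate differences = (-175)·(-160) − (-140)·(-25) = 24500.
∂h/∂x = [(+4.5)·(-160) − (+4.3)·(-25)] / 24500 = -0.02500
∂h/∂y = [(-175)·(+4.3) − (-140)·(+4.5)] / 24500 = -0.005000
|∇h| = √(-0.02500² + -0.005000²) = 0.0255
Seepage velocity v = K·i/n = 2.8 × 0.0255 / 0.3 = 0.238 m/day.
t = 100 / 0.238 = 420.2 days.

420 days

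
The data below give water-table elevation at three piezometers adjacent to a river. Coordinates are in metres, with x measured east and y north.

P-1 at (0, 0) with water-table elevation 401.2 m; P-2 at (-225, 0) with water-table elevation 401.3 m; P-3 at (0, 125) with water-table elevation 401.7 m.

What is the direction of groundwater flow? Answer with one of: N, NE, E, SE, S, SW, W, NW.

∂h/∂x = (401.3 − 401.2) / (-225 − 0) = -0.0004444
∂h/∂y = (401.7 − 401.2) / (125 − 0) = +0.004000
Flow = −∇h = (+0.0004444 east, -0.004000 north), which points south.

S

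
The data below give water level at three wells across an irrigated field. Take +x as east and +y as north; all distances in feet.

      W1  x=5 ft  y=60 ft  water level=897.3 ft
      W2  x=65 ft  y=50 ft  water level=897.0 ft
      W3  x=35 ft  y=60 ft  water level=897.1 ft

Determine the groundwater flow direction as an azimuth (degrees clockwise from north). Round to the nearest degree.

With h = a·x + b·y + c and W1 as origin, the differences give:
  60·a + (-10)·b = -0.3
  30·a + 0·b = -0.2
Eliminate b (×0 and ×(-10), subtract): 300·a = -2.00 → a = ∂h/∂x = -0.006667
Back-substitute: b = ∂h/∂y = -0.010000.
Flow direction (−∇h) has components (+0.006667 E, +0.010000 N).
Azimuth = atan2(E, N) = atan2(+0.006667, +0.010000) = 33.7° ≈ 034°.

034°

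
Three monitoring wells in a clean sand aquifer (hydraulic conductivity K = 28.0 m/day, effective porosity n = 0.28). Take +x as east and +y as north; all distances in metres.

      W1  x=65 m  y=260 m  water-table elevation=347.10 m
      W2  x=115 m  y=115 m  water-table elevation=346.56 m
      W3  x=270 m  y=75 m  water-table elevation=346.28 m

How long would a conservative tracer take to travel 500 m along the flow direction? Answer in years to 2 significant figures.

Taking W1 as reference: W2−W1 = (50, -145, -0.54); W3−W1 = (205, -185, -0.82).
Solve a·Δx + b·Δy = Δh: det = 50·(-185) − 205·(-145) = 20475.
∂h/∂x = [(-0.54)·(-185) − (-0.82)·(-145)] / 20475 = -0.0009280
∂h/∂y = [50·(-0.82) − 205·(-0.54)] / 20475 = +0.003404
|∇h| = √(-0.0009280² + 0.003404²) = 0.003528
Seepage velocity v = K·i/n = 28.0 × 0.003528 / 0.28 = 0.3528 m/day.
t = 500 / 0.3528 = 1417 days = 3.88 years.

3.9 years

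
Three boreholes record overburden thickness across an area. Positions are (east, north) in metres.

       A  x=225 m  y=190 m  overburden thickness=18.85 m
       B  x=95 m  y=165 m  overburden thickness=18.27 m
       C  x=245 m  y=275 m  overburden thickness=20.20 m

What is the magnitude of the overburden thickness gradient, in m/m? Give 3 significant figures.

0.0156 m/m

Taking A as reference: B−A = (-130, -25, -0.58); C−A = (20, 85, +1.35).
Solve a·Δx + b·Δy = Δd: det = (-130)·85 − 20·(-25) = -10550.
∂d/∂x = [(-0.58)·85 − (+1.35)·(-25)] / -10550 = +0.001474
∂d/∂y = [(-130)·(+1.35) − 20·(-0.58)] / -10550 = +0.01554
|∇f| = √(0.001474² + 0.01554²) = 0.01561 m/m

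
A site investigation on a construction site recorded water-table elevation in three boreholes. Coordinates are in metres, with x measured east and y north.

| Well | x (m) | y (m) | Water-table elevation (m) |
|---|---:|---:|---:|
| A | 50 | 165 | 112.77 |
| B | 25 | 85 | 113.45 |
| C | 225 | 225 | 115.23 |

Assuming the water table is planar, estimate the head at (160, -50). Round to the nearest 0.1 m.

118.0 m

Taking A as reference: B−A = (-25, -80, +0.68); C−A = (175, 60, +2.46).
Solve a·Δx + b·Δy = Δh: det = (-25)·60 − 175·(-80) = 12500.
∂h/∂x = [(+0.68)·60 − (+2.46)·(-80)] / 12500 = +0.01901
∂h/∂y = [(-25)·(+2.46) − 175·(+0.68)] / 12500 = -0.01444
h(160, -50) = 112.77 + (+0.01901)·(110) + (-0.01444)·(-215) = 112.77 +2.091 +3.105 = 117.965 m.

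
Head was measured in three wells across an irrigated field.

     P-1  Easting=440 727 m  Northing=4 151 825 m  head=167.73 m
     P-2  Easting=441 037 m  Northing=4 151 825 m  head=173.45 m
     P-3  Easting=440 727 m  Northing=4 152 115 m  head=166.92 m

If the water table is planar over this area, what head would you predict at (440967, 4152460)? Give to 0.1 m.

∂h/∂x = (173.45 − 167.73) / (441037 − 440727) = +0.01845
∂h/∂y = (166.92 − 167.73) / (4152115 − 4151825) = -0.002793
h(440967, 4152460) = 167.73 + (+0.01845)·(240) + (-0.002793)·(635) = 167.73 +4.428 -1.774 = 170.385 m.

170.4 m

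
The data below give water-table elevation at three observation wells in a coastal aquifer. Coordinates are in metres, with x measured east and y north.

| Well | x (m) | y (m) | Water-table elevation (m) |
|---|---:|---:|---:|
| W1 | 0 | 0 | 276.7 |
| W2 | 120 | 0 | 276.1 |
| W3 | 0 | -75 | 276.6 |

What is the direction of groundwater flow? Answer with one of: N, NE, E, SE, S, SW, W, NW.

∂h/∂x = (276.1 − 276.7) / (120 − 0) = -0.005000
∂h/∂y = (276.6 − 276.7) / (-75 − 0) = +0.001333
Flow = −∇h = (+0.005000 east, -0.001333 north), which points east.

E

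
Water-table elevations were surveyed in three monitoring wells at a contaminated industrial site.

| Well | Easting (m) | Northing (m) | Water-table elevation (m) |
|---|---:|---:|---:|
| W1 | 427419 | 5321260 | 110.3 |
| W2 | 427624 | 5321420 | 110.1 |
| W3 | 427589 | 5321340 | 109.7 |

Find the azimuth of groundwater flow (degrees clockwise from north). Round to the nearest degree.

138°

Differences from W1: to W2 (Δx, Δy, Δh) = (205, 160, -0.2); to W3 = (170, 80, -0.6).
Solve a·Δx + b·Δy = Δh: det = 205·80 − 170·160 = -10800.
∂h/∂x = [(-0.2)·80 − (-0.6)·160] / -10800 = -0.007407
∂h/∂y = [205·(-0.6) − 170·(-0.2)] / -10800 = +0.008241
Flow direction (−∇h) has components (+0.007407 E, -0.008241 N).
Azimuth = atan2(E, N) = atan2(+0.007407, -0.008241) = 138.0° ≈ 138°.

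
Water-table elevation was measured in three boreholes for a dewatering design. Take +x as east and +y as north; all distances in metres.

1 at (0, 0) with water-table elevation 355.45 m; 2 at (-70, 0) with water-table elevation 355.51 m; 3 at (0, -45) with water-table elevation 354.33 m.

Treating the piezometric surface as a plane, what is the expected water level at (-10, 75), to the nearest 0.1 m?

∂h/∂x = (355.51 − 355.45) / (-70 − 0) = -0.0008571
∂h/∂y = (354.33 − 355.45) / (-45 − 0) = +0.02489
h(-10, 75) = 355.45 + (-0.0008571)·(-10) + (+0.02489)·(75) = 355.45 +0.009 +1.867 = 357.325 m.

357.3 m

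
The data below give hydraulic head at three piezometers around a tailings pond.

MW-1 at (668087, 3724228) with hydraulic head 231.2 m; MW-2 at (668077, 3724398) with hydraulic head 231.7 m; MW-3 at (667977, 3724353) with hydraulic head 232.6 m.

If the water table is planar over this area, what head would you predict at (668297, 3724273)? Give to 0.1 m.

Differences from MW-1: to MW-2 (Δx, Δy, Δh) = (-10, 170, +0.5); to MW-3 = (-110, 125, +1.4).
Solve a·Δx + b·Δy = Δh: det = (-10)·125 − (-110)·170 = 17450.
∂h/∂x = [(+0.5)·125 − (+1.4)·170] / 17450 = -0.01006
∂h/∂y = [(-10)·(+1.4) − (-110)·(+0.5)] / 17450 = +0.002350
h(668297, 3724273) = 231.2 + (-0.01006)·(210) + (+0.002350)·(45) = 231.2 -2.112 +0.106 = 229.194 m.

229.2 m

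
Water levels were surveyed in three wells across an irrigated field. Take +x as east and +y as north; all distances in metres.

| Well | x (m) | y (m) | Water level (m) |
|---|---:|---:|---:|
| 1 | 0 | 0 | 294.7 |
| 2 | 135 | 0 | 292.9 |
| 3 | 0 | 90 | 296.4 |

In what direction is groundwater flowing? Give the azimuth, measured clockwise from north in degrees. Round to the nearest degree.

∂h/∂x = (292.9 − 294.7) / (135 − 0) = -0.01333
∂h/∂y = (296.4 − 294.7) / (90 − 0) = +0.01889
Flow direction (−∇h) has components (+0.01333 E, -0.01889 N).
Azimuth = atan2(E, N) = atan2(+0.01333, -0.01889) = 144.8° ≈ 145°.

145°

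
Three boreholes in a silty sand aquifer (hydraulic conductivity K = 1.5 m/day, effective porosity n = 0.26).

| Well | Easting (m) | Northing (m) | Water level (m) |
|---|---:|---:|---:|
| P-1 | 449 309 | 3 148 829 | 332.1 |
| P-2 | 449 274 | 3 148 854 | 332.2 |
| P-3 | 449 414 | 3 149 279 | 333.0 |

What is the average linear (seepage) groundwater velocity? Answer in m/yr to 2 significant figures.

5.5 m/yr

With h = a·x + b·y + c and P-1 as origin, the differences give:
  (-35)·a + 25·b = +0.1
  105·a + 450·b = +0.9
Eliminate b (×450 and ×25, subtract): -18375·a = 22.50 → a = ∂h/∂x = -0.001224
Back-substitute: b = ∂h/∂y = +0.002286.
|∇h| = √(-0.001224² + 0.002286²) = 0.002593
Seepage velocity v = K·i/n = 1.5 × 0.002593 / 0.26 = 0.01496 m/day = 5.464 m/yr.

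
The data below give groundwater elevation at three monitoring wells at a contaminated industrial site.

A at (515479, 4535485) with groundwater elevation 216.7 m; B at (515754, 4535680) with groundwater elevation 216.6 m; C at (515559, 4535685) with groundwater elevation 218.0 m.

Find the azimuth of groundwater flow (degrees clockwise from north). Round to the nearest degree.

143°

With h = a·x + b·y + c and A as origin, the differences give:
  275·a + 195·b = -0.1
  80·a + 200·b = +1.3
Eliminate b (×200 and ×195, subtract): 39400·a = -273.50 → a = ∂h/∂x = -0.006942
Back-substitute: b = ∂h/∂y = +0.009277.
Flow direction (−∇h) has components (+0.006942 E, -0.009277 N).
Azimuth = atan2(E, N) = atan2(+0.006942, -0.009277) = 143.2° ≈ 143°.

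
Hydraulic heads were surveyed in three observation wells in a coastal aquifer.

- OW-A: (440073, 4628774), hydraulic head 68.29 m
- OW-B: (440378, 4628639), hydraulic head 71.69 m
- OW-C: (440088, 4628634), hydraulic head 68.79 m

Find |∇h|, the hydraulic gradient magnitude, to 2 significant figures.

Differences from OW-A: to OW-B (Δx, Δy, Δh) = (305, -135, +3.40); to OW-C = (15, -140, +0.50).
Determinant of the coordinate differences = 305·(-140) − 15·(-135) = -40675.
∂h/∂x = [(+3.40)·(-140) − (+0.50)·(-135)] / -40675 = +0.01004
∂h/∂y = [305·(+0.50) − 15·(+3.40)] / -40675 = -0.002495
|∇h| = √(0.01004² + -0.002495²) = 0.01035

0.010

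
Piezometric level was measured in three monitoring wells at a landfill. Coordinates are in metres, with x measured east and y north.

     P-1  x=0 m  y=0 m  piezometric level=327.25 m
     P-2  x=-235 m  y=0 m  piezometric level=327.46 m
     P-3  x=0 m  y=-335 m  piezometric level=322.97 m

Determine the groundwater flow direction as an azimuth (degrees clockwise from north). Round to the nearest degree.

176°

∂h/∂x = (327.46 − 327.25) / (-235 − 0) = -0.0008936
∂h/∂y = (322.97 − 327.25) / (-335 − 0) = +0.01278
Flow direction (−∇h) has components (+0.0008936 E, -0.01278 N).
Azimuth = atan2(E, N) = atan2(+0.0008936, -0.01278) = 176.0° ≈ 176°.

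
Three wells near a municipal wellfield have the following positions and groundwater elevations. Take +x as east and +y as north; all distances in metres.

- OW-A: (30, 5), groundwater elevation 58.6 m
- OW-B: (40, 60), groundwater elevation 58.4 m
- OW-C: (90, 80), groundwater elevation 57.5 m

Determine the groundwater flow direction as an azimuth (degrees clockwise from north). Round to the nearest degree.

089°

With h = a·x + b·y + c and OW-A as origin, the differences give:
  10·a + 55·b = -0.2
  60·a + 75·b = -1.1
Eliminate b (×75 and ×55, subtract): -2550·a = 45.50 → a = ∂h/∂x = -0.01784
Back-substitute: b = ∂h/∂y = -0.0003922.
Flow direction (−∇h) has components (+0.01784 E, +0.0003922 N).
Azimuth = atan2(E, N) = atan2(+0.01784, +0.0003922) = 88.7° ≈ 089°.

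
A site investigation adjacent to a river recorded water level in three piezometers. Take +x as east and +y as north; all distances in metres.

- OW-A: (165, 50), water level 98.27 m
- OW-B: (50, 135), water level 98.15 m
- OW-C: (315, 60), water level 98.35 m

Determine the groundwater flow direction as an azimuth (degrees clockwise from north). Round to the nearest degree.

With h = a·x + b·y + c and OW-A as origin, the differences give:
  (-115)·a + 85·b = -0.12
  150·a + 10·b = +0.08
Eliminate b (×10 and ×85, subtract): -13900·a = -8.000 → a = ∂h/∂x = +0.0005755
Back-substitute: b = ∂h/∂y = -0.0006331.
Flow direction (−∇h) has components (-0.0005755 E, +0.0006331 N).
Azimuth = atan2(E, N) = atan2(-0.0005755, +0.0006331) = 317.7° ≈ 318°.

318°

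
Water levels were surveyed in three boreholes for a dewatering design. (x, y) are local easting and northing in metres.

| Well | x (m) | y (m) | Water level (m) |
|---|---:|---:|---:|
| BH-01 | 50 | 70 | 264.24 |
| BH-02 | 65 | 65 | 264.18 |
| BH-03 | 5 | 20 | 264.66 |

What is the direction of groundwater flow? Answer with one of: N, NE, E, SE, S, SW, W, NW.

Differences from BH-01: to BH-02 (Δx, Δy, Δh) = (15, -5, -0.06); to BH-03 = (-45, -50, +0.42).
Solve a·Δx + b·Δy = Δh: det = 15·(-50) − (-45)·(-5) = -975.
∂h/∂x = [(-0.06)·(-50) − (+0.42)·(-5)] / -975 = -0.005231
∂h/∂y = [15·(+0.42) − (-45)·(-0.06)] / -975 = -0.003692
Flow = −∇h = (+0.005231 east, +0.003692 north), which points northeast.

NE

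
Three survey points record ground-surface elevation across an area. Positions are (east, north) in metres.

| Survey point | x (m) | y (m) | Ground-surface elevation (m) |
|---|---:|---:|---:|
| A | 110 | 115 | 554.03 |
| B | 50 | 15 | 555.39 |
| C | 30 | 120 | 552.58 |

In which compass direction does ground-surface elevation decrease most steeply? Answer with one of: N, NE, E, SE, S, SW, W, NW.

NW

Three-point gradient (reference A): Δ to B = (-60, -100, +1.36), Δ to C = (-80, 5, -1.45).
∂z/∂x = +0.01665, ∂z/∂y = -0.02359 (det = -8300).
Steepest decrease is along −∇f = (-0.01665 E, +0.02359 N) → northwest.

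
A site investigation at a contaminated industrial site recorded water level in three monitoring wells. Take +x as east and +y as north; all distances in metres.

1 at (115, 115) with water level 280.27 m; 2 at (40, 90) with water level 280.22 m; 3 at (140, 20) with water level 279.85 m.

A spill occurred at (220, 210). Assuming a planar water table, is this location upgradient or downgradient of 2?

upgradient

With h = a·x + b·y + c and 1 as origin, the differences give:
  (-75)·a + (-25)·b = -0.05
  25·a + (-95)·b = -0.42
Eliminate b (×(-95) and ×(-25), subtract): 7750·a = -5.750 → a = ∂h/∂x = -0.0007419
Back-substitute: b = ∂h/∂y = +0.004226.
Head at (220, 210) = 280.27 + (-0.0007419)·(105) + (+0.004226)·(95) = 280.59 m.
That is higher than the 280.22 m at 2, so the point is upgradient.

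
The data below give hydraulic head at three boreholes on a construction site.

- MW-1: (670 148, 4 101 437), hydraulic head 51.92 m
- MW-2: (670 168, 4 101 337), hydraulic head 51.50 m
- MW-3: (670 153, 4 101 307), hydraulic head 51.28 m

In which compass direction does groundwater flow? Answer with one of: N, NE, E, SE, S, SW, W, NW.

With h = a·x + b·y + c and MW-1 as origin, the differences give:
  20·a + (-100)·b = -0.42
  5·a + (-130)·b = -0.64
Eliminate b (×(-130) and ×(-100), subtract): -2100·a = -9.400 → a = ∂h/∂x = +0.004476
Back-substitute: b = ∂h/∂y = +0.005095.
Flow = −∇h = (-0.004476 east, -0.005095 north), which points southwest.

SW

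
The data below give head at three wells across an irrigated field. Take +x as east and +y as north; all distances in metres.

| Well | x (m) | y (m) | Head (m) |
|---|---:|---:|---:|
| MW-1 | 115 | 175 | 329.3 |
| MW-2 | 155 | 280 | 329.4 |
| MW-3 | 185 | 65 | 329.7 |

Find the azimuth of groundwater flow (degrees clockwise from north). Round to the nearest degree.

280°

Taking MW-1 as reference: MW-2−MW-1 = (40, 105, +0.1); MW-3−MW-1 = (70, -110, +0.4).
Solve a·Δx + b·Δy = Δh: det = 40·(-110) − 70·105 = -11750.
∂h/∂x = [(+0.1)·(-110) − (+0.4)·105] / -11750 = +0.004511
∂h/∂y = [40·(+0.4) − 70·(+0.1)] / -11750 = -0.0007660
Flow direction (−∇h) has components (-0.004511 E, +0.0007660 N).
Azimuth = atan2(E, N) = atan2(-0.004511, +0.0007660) = 279.6° ≈ 280°.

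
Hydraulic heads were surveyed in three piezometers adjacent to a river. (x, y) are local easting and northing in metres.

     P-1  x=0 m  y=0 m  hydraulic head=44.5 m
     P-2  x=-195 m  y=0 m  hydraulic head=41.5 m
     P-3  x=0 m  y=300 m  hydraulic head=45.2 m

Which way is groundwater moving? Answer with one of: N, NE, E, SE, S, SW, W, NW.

W

∂h/∂x = (41.5 − 44.5) / (-195 − 0) = +0.01538
∂h/∂y = (45.2 − 44.5) / (300 − 0) = +0.002333
Flow = −∇h = (-0.01538 east, -0.002333 north), which points west.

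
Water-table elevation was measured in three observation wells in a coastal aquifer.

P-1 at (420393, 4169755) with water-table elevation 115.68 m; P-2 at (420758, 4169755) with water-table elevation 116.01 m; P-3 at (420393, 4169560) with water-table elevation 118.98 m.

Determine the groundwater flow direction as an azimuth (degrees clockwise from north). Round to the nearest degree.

∂h/∂x = (116.01 − 115.68) / (420758 − 420393) = +0.0009041
∂h/∂y = (118.98 − 115.68) / (4169560 − 4169755) = -0.01692
Flow direction (−∇h) has components (-0.0009041 E, +0.01692 N).
Azimuth = atan2(E, N) = atan2(-0.0009041, +0.01692) = 356.9° ≈ 357°.

357°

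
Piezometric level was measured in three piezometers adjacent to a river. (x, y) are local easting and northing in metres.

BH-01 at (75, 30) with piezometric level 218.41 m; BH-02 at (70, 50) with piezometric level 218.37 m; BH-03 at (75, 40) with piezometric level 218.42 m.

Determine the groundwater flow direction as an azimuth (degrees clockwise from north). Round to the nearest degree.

265°

With h = a·x + b·y + c and BH-01 as origin, the differences give:
  (-5)·a + 20·b = -0.04
  0·a + 10·b = +0.01
Eliminate b (×10 and ×20, subtract): -50·a = -0.600 → a = ∂h/∂x = +0.01200
Back-substitute: b = ∂h/∂y = +0.0010000.
Flow direction (−∇h) has components (-0.01200 E, -0.0010000 N).
Azimuth = atan2(E, N) = atan2(-0.01200, -0.0010000) = 265.2° ≈ 265°.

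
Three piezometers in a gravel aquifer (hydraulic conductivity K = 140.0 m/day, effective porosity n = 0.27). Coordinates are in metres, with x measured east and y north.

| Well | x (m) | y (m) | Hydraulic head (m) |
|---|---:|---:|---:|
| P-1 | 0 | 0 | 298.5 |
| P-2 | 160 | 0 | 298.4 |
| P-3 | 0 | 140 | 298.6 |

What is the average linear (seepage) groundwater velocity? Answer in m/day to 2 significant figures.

∂h/∂x = (298.4 − 298.5) / (160 − 0) = -0.0006250
∂h/∂y = (298.6 − 298.5) / (140 − 0) = +0.0007143
|∇h| = √(-0.0006250² + 0.0007143²) = 0.0009491
Seepage velocity v = K·i/n = 140.0 × 0.0009491 / 0.27 = 0.4921 m/day.

0.49 m/day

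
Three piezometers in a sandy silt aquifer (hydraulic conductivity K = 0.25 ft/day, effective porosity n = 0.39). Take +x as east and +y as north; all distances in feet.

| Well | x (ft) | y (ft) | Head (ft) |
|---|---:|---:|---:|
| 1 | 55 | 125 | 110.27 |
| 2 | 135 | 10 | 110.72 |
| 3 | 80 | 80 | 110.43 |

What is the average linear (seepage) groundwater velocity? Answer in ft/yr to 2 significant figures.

0.78 ft/yr

With h = a·x + b·y + c and 1 as origin, the differences give:
  80·a + (-115)·b = +0.45
  25·a + (-45)·b = +0.16
Eliminate b (×(-45) and ×(-115), subtract): -725·a = -1.850 → a = ∂h/∂x = +0.002552
Back-substitute: b = ∂h/∂y = -0.002138.
|∇h| = √(0.002552² + -0.002138²) = 0.003329
Seepage velocity v = K·i/n = 0.25 × 0.003329 / 0.39 = 0.002134 ft/day = 0.7794 ft/yr.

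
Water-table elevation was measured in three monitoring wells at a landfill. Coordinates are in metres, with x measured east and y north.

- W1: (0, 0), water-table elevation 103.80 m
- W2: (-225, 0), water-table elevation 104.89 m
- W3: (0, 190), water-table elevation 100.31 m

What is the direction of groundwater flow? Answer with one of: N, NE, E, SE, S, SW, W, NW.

∂h/∂x = (104.89 − 103.80) / (-225 − 0) = -0.004844
∂h/∂y = (100.31 − 103.80) / (190 − 0) = -0.01837
Flow = −∇h = (+0.004844 east, +0.01837 north), which points north.

N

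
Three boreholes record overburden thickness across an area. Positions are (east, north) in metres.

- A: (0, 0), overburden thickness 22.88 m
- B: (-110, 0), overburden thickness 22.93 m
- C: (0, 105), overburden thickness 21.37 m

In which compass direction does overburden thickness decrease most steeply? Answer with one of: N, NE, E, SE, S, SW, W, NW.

N

∂d/∂x = (22.93 − 22.88) / (-110 − 0) = -0.0004545
∂d/∂y = (21.37 − 22.88) / (105 − 0) = -0.01438
Steepest decrease is along −∇f = (+0.0004545 E, +0.01438 N) → north.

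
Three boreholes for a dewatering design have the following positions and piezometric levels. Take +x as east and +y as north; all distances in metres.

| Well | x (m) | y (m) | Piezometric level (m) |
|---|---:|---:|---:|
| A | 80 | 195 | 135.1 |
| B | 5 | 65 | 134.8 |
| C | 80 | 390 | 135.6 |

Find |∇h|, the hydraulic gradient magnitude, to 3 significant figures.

Taking A as reference: B−A = (-75, -130, -0.3); C−A = (0, 195, +0.5).
Solve a·Δx + b·Δy = Δh: det = (-75)·195 − 0·(-130) = -14625.
∂h/∂x = [(-0.3)·195 − (+0.5)·(-130)] / -14625 = -0.0004444
∂h/∂y = [(-75)·(+0.5) − 0·(-0.3)] / -14625 = +0.002564
|∇h| = √(-0.0004444² + 0.002564²) = 0.002602

0.00260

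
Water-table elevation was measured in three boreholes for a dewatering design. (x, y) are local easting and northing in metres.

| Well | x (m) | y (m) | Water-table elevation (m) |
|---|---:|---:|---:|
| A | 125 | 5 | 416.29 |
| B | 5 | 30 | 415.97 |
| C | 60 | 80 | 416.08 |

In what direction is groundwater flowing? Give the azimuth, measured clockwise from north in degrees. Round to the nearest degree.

283°

Three-point gradient (reference A): Δ to B = (-120, 25, -0.32), Δ to C = (-65, 75, -0.21).
∂h/∂x = +0.002542, ∂h/∂y = -0.0005966 (det = -7375).
Flow direction (−∇h) has components (-0.002542 E, +0.0005966 N).
Azimuth = atan2(E, N) = atan2(-0.002542, +0.0005966) = 283.2° ≈ 283°.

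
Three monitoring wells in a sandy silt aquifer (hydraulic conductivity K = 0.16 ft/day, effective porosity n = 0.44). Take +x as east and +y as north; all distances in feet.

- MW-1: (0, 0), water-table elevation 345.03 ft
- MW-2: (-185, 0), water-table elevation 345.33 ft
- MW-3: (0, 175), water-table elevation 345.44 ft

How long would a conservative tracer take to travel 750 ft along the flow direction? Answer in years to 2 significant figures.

∂h/∂x = (345.33 − 345.03) / (-185 − 0) = -0.001622
∂h/∂y = (345.44 − 345.03) / (175 − 0) = +0.002343
|∇h| = √(-0.001622² + 0.002343²) = 0.00285
Seepage velocity v = K·i/n = 0.16 × 0.00285 / 0.44 = 0.001036 ft/day.
t = 750 / 0.001036 = 7.239e+05 days = 1.98e+03 years.

2000 years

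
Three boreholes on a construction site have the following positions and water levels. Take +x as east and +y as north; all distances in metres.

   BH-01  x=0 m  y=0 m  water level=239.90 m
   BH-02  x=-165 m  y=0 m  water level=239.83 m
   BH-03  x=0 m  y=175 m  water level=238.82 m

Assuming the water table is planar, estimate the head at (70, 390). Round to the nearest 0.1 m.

237.5 m

∂h/∂x = (239.83 − 239.90) / (-165 − 0) = +0.0004242
∂h/∂y = (238.82 − 239.90) / (175 − 0) = -0.006171
h(70, 390) = 239.90 + (+0.0004242)·(70) + (-0.006171)·(390) = 239.90 +0.030 -2.407 = 237.523 m.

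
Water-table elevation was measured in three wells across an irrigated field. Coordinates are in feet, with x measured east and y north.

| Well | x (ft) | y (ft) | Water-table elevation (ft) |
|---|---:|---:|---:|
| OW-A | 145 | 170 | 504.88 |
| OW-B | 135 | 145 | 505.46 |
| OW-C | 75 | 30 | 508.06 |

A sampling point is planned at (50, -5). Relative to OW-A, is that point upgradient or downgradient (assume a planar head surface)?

upgradient

With h = a·x + b·y + c and OW-A as origin, the differences give:
  (-10)·a + (-25)·b = +0.58
  (-70)·a + (-140)·b = +3.18
Eliminate b (×(-140) and ×(-25), subtract): -350·a = -1.700 → a = ∂h/∂x = +0.004857
Back-substitute: b = ∂h/∂y = -0.02514.
Head at (50, -5) = 504.88 + (+0.004857)·(-95) + (-0.02514)·(-175) = 508.82 ft.
That is higher than the 504.88 ft at OW-A, so the point is upgradient.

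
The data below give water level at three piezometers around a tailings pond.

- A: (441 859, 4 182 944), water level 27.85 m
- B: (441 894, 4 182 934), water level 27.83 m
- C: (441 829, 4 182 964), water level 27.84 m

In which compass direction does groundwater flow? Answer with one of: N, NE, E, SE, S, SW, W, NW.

Taking A as reference: B−A = (35, -10, -0.02); C−A = (-30, 20, -0.01).
Solve a·Δx + b·Δy = Δh: det = 35·20 − (-30)·(-10) = 400.
∂h/∂x = [(-0.02)·20 − (-0.01)·(-10)] / 400 = -0.001250
∂h/∂y = [35·(-0.01) − (-30)·(-0.02)] / 400 = -0.002375
Flow = −∇h = (+0.001250 east, +0.002375 north), which points northeast.

NE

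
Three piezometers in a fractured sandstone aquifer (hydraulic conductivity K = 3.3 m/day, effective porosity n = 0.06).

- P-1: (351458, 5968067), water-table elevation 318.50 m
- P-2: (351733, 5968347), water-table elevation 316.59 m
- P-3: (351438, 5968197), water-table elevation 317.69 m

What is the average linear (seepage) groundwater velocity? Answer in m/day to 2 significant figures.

Differences from P-1: to P-2 (Δx, Δy, Δh) = (275, 280, -1.91); to P-3 = (-20, 130, -0.81).
Determinant of the coordinate differences = 275·130 − (-20)·280 = 41350.
∂h/∂x = [(-1.91)·130 − (-0.81)·280] / 41350 = -0.0005200
∂h/∂y = [275·(-0.81) − (-20)·(-1.91)] / 41350 = -0.006311
|∇h| = √(-0.0005200² + -0.006311²) = 0.006332
Seepage velocity v = K·i/n = 3.3 × 0.006332 / 0.06 = 0.3483 m/day.

0.35 m/day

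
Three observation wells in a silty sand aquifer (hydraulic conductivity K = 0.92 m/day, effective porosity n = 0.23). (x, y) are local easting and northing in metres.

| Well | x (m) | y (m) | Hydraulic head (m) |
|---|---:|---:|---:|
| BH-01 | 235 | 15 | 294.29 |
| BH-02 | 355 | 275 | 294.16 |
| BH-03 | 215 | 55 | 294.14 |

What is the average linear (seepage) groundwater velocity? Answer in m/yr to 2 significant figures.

Three-point gradient (reference BH-01): Δ to BH-02 = (120, 260, -0.13), Δ to BH-03 = (-20, 40, -0.15).
∂h/∂x = +0.003380, ∂h/∂y = -0.002060 (det = 10000).
|∇h| = √(0.003380² + -0.002060²) = 0.003958
Seepage velocity v = K·i/n = 0.92 × 0.003958 / 0.23 = 0.01583 m/day = 5.782 m/yr.

5.8 m/yr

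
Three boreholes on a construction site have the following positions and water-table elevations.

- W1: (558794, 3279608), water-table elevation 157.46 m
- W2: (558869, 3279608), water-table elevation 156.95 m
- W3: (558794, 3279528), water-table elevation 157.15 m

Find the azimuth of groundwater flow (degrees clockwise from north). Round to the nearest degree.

∂h/∂x = (156.95 − 157.46) / (558869 − 558794) = -0.006800
∂h/∂y = (157.15 − 157.46) / (3279528 − 3279608) = +0.003875
Flow direction (−∇h) has components (+0.006800 E, -0.003875 N).
Azimuth = atan2(E, N) = atan2(+0.006800, -0.003875) = 119.7° ≈ 120°.

120°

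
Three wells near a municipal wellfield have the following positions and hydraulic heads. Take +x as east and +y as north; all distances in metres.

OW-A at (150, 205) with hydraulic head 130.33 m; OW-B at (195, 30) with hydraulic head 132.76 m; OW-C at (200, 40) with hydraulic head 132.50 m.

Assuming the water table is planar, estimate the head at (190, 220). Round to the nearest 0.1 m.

Differences from OW-A: to OW-B (Δx, Δy, Δh) = (45, -175, +2.43); to OW-C = (50, -165, +2.17).
Determinant of the coordinate differences = 45·(-165) − 50·(-175) = 1325.
∂h/∂x = [(+2.43)·(-165) − (+2.17)·(-175)] / 1325 = -0.01600
∂h/∂y = [45·(+2.17) − 50·(+2.43)] / 1325 = -0.01800
h(190, 220) = 130.33 + (-0.01600)·(40) + (-0.01800)·(15) = 130.33 -0.640 -0.270 = 129.420 m.

129.4 m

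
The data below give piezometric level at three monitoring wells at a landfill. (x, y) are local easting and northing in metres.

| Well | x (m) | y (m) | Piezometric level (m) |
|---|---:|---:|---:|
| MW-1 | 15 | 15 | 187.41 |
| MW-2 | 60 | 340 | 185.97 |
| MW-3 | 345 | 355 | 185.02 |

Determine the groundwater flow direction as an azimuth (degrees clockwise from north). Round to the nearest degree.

038°

Taking MW-1 as reference: MW-2−MW-1 = (45, 325, -1.44); MW-3−MW-1 = (330, 340, -2.39).
Determinant of the coordinate differences = 45·340 − 330·325 = -91950.
∂h/∂x = [(-1.44)·340 − (-2.39)·325] / -91950 = -0.003123
∂h/∂y = [45·(-2.39) − 330·(-1.44)] / -91950 = -0.003998
Flow direction (−∇h) has components (+0.003123 E, +0.003998 N).
Azimuth = atan2(E, N) = atan2(+0.003123, +0.003998) = 38.0° ≈ 038°.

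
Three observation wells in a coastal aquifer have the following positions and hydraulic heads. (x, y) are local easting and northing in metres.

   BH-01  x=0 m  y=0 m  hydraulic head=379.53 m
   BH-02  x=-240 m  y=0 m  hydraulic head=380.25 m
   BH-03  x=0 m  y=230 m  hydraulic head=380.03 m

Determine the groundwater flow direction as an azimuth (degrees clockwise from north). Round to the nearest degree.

126°

∂h/∂x = (380.25 − 379.53) / (-240 − 0) = -0.003000
∂h/∂y = (380.03 − 379.53) / (230 − 0) = +0.002174
Flow direction (−∇h) has components (+0.003000 E, -0.002174 N).
Azimuth = atan2(E, N) = atan2(+0.003000, -0.002174) = 125.9° ≈ 126°.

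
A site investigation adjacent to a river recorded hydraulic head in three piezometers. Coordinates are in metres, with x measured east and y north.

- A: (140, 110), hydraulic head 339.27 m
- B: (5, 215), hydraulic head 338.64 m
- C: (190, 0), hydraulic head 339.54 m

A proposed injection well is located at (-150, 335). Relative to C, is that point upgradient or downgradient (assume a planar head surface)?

Differences from A: to B (Δx, Δy, Δh) = (-135, 105, -0.63); to C = (50, -110, +0.27).
Solve a·Δx + b·Δy = Δh: det = (-135)·(-110) − 50·105 = 9600.
∂h/∂x = [(-0.63)·(-110) − (+0.27)·105] / 9600 = +0.004266
∂h/∂y = [(-135)·(+0.27) − 50·(-0.63)] / 9600 = -0.0005156
Head at (-150, 335) = 339.27 + (+0.004266)·(-290) + (-0.0005156)·(225) = 337.92 m.
That is lower than the 339.54 m at C, so the point is downgradient.

downgradient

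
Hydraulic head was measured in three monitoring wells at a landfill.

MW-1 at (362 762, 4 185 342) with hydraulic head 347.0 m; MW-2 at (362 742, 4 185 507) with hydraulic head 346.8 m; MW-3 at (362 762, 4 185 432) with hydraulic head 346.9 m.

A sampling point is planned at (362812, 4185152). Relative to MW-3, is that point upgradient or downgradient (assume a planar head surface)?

upgradient

Three-point gradient (reference MW-1): Δ to MW-2 = (-20, 165, -0.2), Δ to MW-3 = (0, 90, -0.1).
∂h/∂x = +0.0008333, ∂h/∂y = -0.001111 (det = -1800).
Head at (362812, 4185152) = 347.0 + (+0.0008333)·(50) + (-0.001111)·(-190) = 347.25 m.
That is higher than the 346.9 m at MW-3, so the point is upgradient.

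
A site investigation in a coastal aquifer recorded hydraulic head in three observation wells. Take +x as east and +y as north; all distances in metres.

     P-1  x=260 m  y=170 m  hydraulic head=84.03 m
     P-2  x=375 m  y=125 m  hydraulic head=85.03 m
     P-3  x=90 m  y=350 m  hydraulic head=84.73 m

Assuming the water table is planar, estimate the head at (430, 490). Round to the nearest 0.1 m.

92.9 m

Three-point gradient (reference P-1): Δ to P-2 = (115, -45, +1.00), Δ to P-3 = (-170, 180, +0.70).
∂h/∂x = +0.01621, ∂h/∂y = +0.01920 (det = 13050).
h(430, 490) = 84.03 + (+0.01621)·(170) + (+0.01920)·(320) = 84.03 +2.755 +6.143 = 92.928 m.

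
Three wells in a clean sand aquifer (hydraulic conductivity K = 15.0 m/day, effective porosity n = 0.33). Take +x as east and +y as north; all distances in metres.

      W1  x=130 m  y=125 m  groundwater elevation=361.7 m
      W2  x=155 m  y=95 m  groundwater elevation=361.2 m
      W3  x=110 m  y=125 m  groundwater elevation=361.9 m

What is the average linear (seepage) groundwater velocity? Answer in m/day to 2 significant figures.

0.59 m/day

With h = a·x + b·y + c and W1 as origin, the differences give:
  25·a + (-30)·b = -0.5
  (-20)·a + 0·b = +0.2
Eliminate b (×0 and ×(-30), subtract): -600·a = 6.00 → a = ∂h/∂x = -0.010000
Back-substitute: b = ∂h/∂y = +0.008333.
|∇h| = √(-0.010000² + 0.008333²) = 0.01302
Seepage velocity v = K·i/n = 15.0 × 0.01302 / 0.33 = 0.5918 m/day.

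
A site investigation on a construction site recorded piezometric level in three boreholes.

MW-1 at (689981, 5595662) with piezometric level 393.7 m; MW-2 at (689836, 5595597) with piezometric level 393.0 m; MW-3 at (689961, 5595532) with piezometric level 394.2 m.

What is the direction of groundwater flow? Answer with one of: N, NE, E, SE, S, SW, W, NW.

NW

Three-point gradient (reference MW-1): Δ to MW-2 = (-145, -65, -0.7), Δ to MW-3 = (-20, -130, +0.5).
∂h/∂x = +0.007037, ∂h/∂y = -0.004929 (det = 17550).
Flow = −∇h = (-0.007037 east, +0.004929 north), which points northwest.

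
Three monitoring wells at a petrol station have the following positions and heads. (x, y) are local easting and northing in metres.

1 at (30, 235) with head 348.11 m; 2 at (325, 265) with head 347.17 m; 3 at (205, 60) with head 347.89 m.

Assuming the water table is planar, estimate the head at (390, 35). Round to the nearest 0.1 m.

347.4 m

Three-point gradient (reference 1): Δ to 2 = (295, 30, -0.94), Δ to 3 = (175, -175, -0.22).
∂h/∂x = -0.003008, ∂h/∂y = -0.001751 (det = -56875).
h(390, 35) = 348.11 + (-0.003008)·(360) + (-0.001751)·(-200) = 348.11 -1.083 +0.350 = 347.377 m.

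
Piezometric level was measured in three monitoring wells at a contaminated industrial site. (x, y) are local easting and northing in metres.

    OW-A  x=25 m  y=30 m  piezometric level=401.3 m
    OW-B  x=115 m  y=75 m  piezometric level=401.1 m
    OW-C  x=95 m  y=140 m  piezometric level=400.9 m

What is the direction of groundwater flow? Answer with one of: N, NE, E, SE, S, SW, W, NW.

Differences from OW-A: to OW-B (Δx, Δy, Δh) = (90, 45, -0.2); to OW-C = (70, 110, -0.4).
Solve a·Δx + b·Δy = Δh: det = 90·110 − 70·45 = 6750.
∂h/∂x = [(-0.2)·110 − (-0.4)·45] / 6750 = -0.0005926
∂h/∂y = [90·(-0.4) − 70·(-0.2)] / 6750 = -0.003259
Flow = −∇h = (+0.0005926 east, +0.003259 north), which points north.

N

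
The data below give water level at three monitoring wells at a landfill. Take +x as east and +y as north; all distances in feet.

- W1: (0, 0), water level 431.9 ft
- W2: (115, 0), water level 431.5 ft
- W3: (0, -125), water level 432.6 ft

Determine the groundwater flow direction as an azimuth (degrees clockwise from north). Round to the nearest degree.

032°

∂h/∂x = (431.5 − 431.9) / (115 − 0) = -0.003478
∂h/∂y = (432.6 − 431.9) / (-125 − 0) = -0.005600
Flow direction (−∇h) has components (+0.003478 E, +0.005600 N).
Azimuth = atan2(E, N) = atan2(+0.003478, +0.005600) = 31.8° ≈ 032°.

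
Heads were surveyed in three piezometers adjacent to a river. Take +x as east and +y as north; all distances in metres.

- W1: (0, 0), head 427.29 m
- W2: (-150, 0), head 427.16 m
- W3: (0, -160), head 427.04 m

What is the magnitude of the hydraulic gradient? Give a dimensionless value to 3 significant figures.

∂h/∂x = (427.16 − 427.29) / (-150 − 0) = +0.0008667
∂h/∂y = (427.04 − 427.29) / (-160 − 0) = +0.001563
|∇h| = √(0.0008667² + 0.001563²) = 0.001787

0.00179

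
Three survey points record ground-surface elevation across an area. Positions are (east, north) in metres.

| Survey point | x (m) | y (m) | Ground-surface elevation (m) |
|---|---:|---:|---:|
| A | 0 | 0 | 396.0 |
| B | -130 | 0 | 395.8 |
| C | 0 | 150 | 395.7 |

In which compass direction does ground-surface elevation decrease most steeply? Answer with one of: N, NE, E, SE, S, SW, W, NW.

∂z/∂x = (395.8 − 396.0) / (-130 − 0) = +0.001538
∂z/∂y = (395.7 − 396.0) / (150 − 0) = -0.002000
Steepest decrease is along −∇f = (-0.001538 E, +0.002000 N) → northwest.

NW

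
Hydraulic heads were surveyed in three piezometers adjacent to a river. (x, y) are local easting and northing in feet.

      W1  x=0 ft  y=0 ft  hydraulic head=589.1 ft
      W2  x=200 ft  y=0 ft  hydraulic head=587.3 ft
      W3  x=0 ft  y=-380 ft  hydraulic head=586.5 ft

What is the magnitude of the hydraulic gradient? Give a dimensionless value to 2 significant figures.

0.011

∂h/∂x = (587.3 − 589.1) / (200 − 0) = -0.009000
∂h/∂y = (586.5 − 589.1) / (-380 − 0) = +0.006842
|∇h| = √(-0.009000² + 0.006842²) = 0.01131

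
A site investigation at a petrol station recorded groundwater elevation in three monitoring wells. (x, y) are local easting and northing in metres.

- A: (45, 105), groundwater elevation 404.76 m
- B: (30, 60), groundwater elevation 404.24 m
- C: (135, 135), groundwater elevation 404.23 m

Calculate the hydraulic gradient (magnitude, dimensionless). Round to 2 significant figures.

0.019

Differences from A: to B (Δx, Δy, Δh) = (-15, -45, -0.52); to C = (90, 30, -0.53).
Solve a·Δx + b·Δy = Δh: det = (-15)·30 − 90·(-45) = 3600.
∂h/∂x = [(-0.52)·30 − (-0.53)·(-45)] / 3600 = -0.01096
∂h/∂y = [(-15)·(-0.53) − 90·(-0.52)] / 3600 = +0.01521
|∇h| = √(-0.01096² + 0.01521²) = 0.01875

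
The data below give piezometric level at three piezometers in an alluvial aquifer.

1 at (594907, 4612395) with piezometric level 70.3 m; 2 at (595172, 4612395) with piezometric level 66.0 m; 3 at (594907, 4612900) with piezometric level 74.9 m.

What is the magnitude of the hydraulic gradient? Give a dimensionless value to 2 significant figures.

0.019

∂h/∂x = (66.0 − 70.3) / (595172 − 594907) = -0.01623
∂h/∂y = (74.9 − 70.3) / (4612900 − 4612395) = +0.009109
|∇h| = √(-0.01623² + 0.009109²) = 0.01861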